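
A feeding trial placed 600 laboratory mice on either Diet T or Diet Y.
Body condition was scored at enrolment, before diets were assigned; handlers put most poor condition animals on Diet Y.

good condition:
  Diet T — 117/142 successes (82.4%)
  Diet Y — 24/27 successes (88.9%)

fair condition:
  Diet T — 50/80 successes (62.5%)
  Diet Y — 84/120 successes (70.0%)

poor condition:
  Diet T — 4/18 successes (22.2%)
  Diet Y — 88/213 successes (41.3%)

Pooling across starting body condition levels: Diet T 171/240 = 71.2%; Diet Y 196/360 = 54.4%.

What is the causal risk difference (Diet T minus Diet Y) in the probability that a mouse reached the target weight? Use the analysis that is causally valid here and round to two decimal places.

The imbalance in starting body condition arose from how laboratory mice were allocated, not from anything the diet did; and starting body condition independently affects the outcome. The pooled gap is confounded — condition on starting body condition.
Adjusting over the population distribution of starting body condition: 0.282·(0.824−0.889) + 0.333·(0.625−0.700) + 0.385·(0.222−0.413) = -0.117.

-0.12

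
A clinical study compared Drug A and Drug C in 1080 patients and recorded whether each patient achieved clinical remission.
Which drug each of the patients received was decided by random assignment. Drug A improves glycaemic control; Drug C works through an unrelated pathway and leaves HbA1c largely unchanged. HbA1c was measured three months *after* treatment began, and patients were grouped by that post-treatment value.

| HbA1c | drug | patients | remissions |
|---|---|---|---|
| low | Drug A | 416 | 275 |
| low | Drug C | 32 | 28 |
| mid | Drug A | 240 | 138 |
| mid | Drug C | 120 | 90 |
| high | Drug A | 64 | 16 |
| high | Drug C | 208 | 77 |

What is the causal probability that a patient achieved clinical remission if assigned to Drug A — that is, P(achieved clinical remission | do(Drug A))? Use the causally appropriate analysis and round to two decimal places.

0.60

Stratifying would compare drugs among patients the drugs themselves sorted into HbA1c groups — a form of selection on an intermediate. The unconditioned pooled rates give the total causal effect.
So P(outcome | do(Drug A)) is just the pooled rate for Drug A: 429/720 = 0.596.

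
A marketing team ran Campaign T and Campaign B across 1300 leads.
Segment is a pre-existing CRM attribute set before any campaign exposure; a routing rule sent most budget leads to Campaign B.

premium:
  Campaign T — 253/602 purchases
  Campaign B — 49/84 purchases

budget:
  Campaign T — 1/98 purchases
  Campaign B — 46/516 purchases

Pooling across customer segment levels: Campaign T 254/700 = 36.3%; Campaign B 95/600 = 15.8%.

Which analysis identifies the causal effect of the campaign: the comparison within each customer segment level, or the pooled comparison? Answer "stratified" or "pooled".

stratified

Since customer segment is a pre-existing factor (not a product of the campaign) and it affects the outcome on its own, it is a confounder. The stratified rates, not the pooled rate, identify the causal effect.
Within each level — premium: 42.0% vs 58.3%; budget: 1.0% vs 8.9% — Campaign B is higher every time.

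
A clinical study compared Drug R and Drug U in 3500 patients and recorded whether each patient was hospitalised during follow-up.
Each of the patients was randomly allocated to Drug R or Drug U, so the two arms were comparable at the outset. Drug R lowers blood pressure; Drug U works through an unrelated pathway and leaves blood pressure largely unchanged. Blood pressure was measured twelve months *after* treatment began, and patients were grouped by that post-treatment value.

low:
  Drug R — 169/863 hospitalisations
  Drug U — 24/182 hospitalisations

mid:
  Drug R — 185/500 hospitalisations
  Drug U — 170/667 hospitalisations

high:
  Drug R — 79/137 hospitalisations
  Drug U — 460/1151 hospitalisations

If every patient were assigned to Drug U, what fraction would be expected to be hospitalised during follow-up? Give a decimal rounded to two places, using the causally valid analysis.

0.33

Drug U is lower inside every blood pressure stratum but Drug R is lower in aggregate. Whether to stratify depends on how blood pressure relates to the drug.
Stratifying would compare drugs among patients the drugs themselves sorted into blood pressure groups — a form of selection on an intermediate. The unconditioned pooled rates give the total causal effect.
So P(outcome | do(Drug U)) is just the pooled rate for Drug U: 654/2000 = 0.327.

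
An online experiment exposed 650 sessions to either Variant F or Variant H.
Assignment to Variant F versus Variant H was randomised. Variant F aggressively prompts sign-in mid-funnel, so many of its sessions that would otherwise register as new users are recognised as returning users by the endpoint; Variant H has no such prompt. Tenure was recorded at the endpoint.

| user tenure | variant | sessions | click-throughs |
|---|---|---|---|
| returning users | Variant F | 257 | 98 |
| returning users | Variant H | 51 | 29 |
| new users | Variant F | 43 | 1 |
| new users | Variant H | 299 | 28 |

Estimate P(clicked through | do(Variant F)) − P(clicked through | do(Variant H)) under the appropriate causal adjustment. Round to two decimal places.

+0.17

User tenure is recorded after the variant and is itself shifted by it — it sits on the causal path from variant to outcome. Conditioning on a mediator would strip out part of the effect we want; the pooled comparison gives the total causal effect.
The causal difference is the pooled difference: 0.330 − 0.163 = +0.167.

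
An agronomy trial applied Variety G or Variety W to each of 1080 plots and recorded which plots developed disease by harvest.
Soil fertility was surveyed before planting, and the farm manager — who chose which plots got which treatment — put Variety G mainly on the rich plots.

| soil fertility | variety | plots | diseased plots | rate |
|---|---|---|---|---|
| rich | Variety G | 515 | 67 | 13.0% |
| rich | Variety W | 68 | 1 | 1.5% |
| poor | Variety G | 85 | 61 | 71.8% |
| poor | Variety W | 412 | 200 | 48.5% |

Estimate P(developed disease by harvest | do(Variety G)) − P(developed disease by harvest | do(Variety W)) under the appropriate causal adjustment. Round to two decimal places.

+0.17

Soil fertility satisfies the back-door criterion: it is not a descendant of the variety, and it blocks the spurious path from variety to outcome. Adjusting for it (i.e., using the within-soil fertility rates) gives the causal effect.
Adjusting over the population distribution of soil fertility: 0.540·(0.130−0.015) + 0.460·(0.718−0.485) = +0.169.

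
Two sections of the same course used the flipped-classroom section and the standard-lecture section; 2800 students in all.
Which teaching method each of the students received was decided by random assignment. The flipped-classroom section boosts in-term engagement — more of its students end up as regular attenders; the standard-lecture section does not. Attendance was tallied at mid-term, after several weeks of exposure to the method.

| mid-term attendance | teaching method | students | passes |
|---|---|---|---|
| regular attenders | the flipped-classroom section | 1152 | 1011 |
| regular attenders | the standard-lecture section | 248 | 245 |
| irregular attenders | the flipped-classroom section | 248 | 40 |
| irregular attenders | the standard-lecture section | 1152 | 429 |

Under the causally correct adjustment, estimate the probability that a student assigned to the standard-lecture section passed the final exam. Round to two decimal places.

Mid-term attendance is recorded after the teaching method and is itself shifted by it — it sits on the causal path from teaching method to outcome. Conditioning on a mediator would strip out part of the effect we want; the pooled comparison gives the total causal effect.
So P(outcome | do(the standard-lecture section)) is just the pooled rate for the standard-lecture section: 674/1400 = 0.481.

0.48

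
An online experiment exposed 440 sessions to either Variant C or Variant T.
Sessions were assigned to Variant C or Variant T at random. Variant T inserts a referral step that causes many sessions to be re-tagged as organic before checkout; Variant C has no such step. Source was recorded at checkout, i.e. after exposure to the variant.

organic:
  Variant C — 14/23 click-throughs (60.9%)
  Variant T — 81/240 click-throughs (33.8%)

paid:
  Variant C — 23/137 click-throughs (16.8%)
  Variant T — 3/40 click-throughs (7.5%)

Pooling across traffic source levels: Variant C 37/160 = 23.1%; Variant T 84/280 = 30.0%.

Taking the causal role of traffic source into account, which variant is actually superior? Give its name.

Traffic source is recorded after the variant and is itself shifted by it — it sits on the causal path from variant to outcome. Conditioning on a mediator would strip out part of the effect we want; the pooled comparison gives the total causal effect.
Pooled: Variant C 23.1% vs Variant T 30.0%; Variant T is higher overall.

Variant T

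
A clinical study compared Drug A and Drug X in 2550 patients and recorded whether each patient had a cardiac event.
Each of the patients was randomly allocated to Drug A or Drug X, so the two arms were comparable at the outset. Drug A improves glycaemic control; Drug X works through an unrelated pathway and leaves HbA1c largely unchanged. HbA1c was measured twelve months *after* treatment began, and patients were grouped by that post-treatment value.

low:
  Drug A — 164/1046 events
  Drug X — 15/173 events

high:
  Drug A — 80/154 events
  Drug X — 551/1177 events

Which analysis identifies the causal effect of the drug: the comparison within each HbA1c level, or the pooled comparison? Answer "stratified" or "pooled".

pooled

HbA1c is downstream of the drug. One should not condition on a consequence of treatment, so the overall rates are the right comparison.
Pooled: Drug A 20.3% vs Drug X 41.9%; Drug A is lower overall.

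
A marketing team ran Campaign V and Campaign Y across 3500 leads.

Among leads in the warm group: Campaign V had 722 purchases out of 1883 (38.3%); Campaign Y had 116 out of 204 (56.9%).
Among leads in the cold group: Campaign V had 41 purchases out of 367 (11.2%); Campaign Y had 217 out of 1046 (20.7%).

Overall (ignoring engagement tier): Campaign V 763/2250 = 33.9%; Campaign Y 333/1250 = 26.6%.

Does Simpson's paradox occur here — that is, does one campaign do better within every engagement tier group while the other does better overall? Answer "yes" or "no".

yes

Within each engagement tier level (warm 38.3% vs 56.9%; cold 11.2% vs 20.7%), Campaign Y has the higher rate every time. Pooled: 33.9% vs 26.6% — Campaign V has the higher rate overall. The two comparisons disagree.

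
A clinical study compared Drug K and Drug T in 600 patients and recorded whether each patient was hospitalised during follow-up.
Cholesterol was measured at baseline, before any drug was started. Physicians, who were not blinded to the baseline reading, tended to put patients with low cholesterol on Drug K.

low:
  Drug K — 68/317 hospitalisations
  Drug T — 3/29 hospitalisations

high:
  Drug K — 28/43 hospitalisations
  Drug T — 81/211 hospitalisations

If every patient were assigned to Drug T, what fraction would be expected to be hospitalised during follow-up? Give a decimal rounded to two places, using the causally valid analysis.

Within every cholesterol level Drug T has the lower rate, yet pooled Drug K does — Simpson's reversal.
Cholesterol differs across drugs for reasons unrelated to any effect of the drug itself, and it separately predicts the outcome — a classic confounder. We must compare within cholesterol levels.
Standardising Drug T to the population cholesterol mix: 0.577·3/29 + 0.423·81/211 = 0.222.

0.22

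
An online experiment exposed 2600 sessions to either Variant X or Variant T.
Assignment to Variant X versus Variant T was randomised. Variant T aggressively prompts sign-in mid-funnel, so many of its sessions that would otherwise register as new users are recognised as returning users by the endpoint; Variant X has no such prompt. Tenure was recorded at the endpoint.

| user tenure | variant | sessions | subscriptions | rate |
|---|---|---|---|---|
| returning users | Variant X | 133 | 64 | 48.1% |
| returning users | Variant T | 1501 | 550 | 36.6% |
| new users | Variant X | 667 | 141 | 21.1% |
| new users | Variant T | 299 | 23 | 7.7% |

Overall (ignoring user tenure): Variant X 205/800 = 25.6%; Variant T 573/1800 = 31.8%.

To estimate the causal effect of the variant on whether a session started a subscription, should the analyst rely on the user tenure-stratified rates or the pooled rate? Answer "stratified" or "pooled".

pooled

The user tenure-specific comparison favours Variant X throughout, but the pooled figures favour Variant T. The question is whether to condition on user tenure.
User tenure is recorded after the variant and is itself shifted by it — it sits on the causal path from variant to outcome. Conditioning on a mediator would strip out part of the effect we want; the pooled comparison gives the total causal effect.
Pooled: Variant X 25.6% vs Variant T 31.8%; Variant T is higher overall.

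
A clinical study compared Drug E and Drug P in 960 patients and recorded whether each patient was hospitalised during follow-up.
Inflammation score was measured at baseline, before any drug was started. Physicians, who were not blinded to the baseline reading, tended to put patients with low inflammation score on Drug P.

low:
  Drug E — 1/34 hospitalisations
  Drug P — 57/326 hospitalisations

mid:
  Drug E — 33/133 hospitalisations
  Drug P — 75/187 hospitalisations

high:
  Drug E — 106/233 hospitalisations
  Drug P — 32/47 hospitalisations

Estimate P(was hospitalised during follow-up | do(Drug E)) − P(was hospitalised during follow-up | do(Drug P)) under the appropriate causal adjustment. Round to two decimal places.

-0.17

The stratified and pooled comparisons disagree (Drug E wins within each inflammation score; Drug P wins overall), so the answer turns on the causal role of inflammation score.
Inflammation score differs across drugs for reasons unrelated to any effect of the drug itself, and it separately predicts the outcome — a classic confounder. We must compare within inflammation score levels.
Adjusting over the population distribution of inflammation score: 0.375·(0.029−0.175) + 0.333·(0.248−0.401) + 0.292·(0.455−0.681) = -0.171.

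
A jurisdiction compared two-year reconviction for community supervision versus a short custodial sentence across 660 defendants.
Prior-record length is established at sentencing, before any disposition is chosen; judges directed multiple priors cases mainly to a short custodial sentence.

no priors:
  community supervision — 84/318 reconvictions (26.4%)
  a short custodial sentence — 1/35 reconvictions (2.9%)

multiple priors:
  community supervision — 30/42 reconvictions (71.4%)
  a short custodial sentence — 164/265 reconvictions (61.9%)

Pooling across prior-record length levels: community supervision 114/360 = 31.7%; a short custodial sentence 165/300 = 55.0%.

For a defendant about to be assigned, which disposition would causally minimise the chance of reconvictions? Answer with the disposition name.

a short custodial sentence is lower inside every prior-record length stratum but community supervision is lower in aggregate. Whether to stratify depends on how prior-record length relates to the disposition.
Prior-record length differs across dispositions for reasons unrelated to any effect of the disposition itself, and it separately predicts the outcome — a classic confounder. We must compare within prior-record length levels.
Within each level — no priors: 26.4% vs 2.9%; multiple priors: 71.4% vs 61.9% — a short custodial sentence is lower every time.

a short custodial sentence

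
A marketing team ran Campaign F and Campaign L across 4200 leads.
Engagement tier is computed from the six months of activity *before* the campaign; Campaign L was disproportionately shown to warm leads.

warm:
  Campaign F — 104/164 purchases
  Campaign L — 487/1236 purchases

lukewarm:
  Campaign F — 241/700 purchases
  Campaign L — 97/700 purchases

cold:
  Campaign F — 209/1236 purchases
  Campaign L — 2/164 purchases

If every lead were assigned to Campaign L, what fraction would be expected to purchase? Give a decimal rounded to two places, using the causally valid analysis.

0.18

Campaign F is higher inside every engagement tier stratum but Campaign L is higher in aggregate. Whether to stratify depends on how engagement tier relates to the campaign.
Engagement tier is set before the campaign has any effect — it is not caused by the campaign — and it independently drives the outcome. That makes it a confounder, so the causal comparison is within engagement tier levels.
Standardising Campaign L to the population engagement tier mix: 0.333·487/1236 + 0.333·97/700 + 0.333·2/164 = 0.182.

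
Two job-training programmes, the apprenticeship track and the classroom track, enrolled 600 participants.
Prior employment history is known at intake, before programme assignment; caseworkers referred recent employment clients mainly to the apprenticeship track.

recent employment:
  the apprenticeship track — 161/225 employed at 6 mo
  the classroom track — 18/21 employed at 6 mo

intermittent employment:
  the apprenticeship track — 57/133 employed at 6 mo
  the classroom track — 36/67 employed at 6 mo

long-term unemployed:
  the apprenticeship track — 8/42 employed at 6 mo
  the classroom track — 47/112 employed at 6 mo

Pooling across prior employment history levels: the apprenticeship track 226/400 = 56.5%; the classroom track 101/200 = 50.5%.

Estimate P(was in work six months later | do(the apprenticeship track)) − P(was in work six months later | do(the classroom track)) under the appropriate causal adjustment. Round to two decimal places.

-0.15

The prior employment history-specific comparison favours the classroom track throughout, but the pooled figures favour the apprenticeship track. The question is whether to condition on prior employment history.
Prior employment history differs across programmes for reasons unrelated to any effect of the programme itself, and it separately predicts the outcome — a classic confounder. We must compare within prior employment history levels.
Adjusting over the population distribution of prior employment history: 0.410·(0.716−0.857) + 0.333·(0.429−0.537) + 0.257·(0.190−0.420) = -0.153.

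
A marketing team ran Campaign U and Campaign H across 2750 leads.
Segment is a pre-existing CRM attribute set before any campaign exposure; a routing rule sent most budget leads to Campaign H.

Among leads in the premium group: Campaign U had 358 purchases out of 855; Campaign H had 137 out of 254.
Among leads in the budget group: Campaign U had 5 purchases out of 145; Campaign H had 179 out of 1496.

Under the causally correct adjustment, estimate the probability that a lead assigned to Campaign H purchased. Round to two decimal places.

Campaign H is higher inside every customer segment stratum but Campaign U is higher in aggregate. Whether to stratify depends on how customer segment relates to the campaign.
Nothing the campaign does changes customer segment; the imbalance is an allocation artefact. With customer segment also predicting the outcome, the pooled figure is confounded, and the within-stratum comparison is the causal one.
Standardising Campaign H to the population customer segment mix: 0.403·137/254 + 0.597·179/1496 = 0.289.

0.29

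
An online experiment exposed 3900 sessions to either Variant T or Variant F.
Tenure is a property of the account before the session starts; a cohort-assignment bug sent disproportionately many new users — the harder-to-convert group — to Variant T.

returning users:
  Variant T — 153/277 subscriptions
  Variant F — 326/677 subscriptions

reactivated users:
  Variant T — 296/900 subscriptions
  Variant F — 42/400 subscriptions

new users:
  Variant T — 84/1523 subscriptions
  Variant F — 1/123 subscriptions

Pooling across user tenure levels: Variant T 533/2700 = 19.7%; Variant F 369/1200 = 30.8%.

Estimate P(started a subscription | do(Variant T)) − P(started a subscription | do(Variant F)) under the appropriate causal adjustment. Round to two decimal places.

Within every user tenure level Variant T has the higher rate, yet pooled Variant F does — Simpson's reversal.
Here user tenure is a common cause — it drives both which variant a case falls under and the outcome. The crude comparison mixes populations; the stratum-specific rates are the causally relevant ones.
Adjusting over the population distribution of user tenure: 0.245·(0.552−0.482) + 0.333·(0.329−0.105) + 0.422·(0.055−0.008) = +0.112.

+0.11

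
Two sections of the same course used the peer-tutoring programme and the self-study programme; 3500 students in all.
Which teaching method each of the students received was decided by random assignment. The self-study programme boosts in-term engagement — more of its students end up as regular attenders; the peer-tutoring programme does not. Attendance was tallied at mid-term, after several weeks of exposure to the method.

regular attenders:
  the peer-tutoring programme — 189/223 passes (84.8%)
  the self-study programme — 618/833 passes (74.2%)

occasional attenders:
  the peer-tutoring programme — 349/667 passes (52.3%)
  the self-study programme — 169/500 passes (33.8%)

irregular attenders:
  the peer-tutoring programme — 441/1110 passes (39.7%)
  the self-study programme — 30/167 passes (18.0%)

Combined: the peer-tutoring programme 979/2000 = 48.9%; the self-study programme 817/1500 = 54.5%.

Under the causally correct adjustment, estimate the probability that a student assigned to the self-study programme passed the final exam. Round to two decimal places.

Stratifying would compare teaching methods among students the teaching methods themselves sorted into mid-term attendance groups — a form of selection on an intermediate. The unconditioned pooled rates give the total causal effect.
So P(outcome | do(the self-study programme)) is just the pooled rate for the self-study programme: 817/1500 = 0.545.

0.54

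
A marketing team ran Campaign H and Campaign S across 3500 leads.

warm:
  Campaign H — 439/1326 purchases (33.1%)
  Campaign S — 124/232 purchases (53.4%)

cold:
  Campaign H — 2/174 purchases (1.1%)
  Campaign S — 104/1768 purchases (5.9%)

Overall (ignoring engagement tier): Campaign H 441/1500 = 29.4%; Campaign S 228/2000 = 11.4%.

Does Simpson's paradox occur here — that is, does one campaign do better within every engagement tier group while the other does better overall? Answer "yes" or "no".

Within each engagement tier level (warm 33.1% vs 53.4%; cold 1.1% vs 5.9%), Campaign S has the higher rate every time. Pooled: 29.4% vs 11.4% — Campaign H has the higher rate overall. The two comparisons disagree.

yes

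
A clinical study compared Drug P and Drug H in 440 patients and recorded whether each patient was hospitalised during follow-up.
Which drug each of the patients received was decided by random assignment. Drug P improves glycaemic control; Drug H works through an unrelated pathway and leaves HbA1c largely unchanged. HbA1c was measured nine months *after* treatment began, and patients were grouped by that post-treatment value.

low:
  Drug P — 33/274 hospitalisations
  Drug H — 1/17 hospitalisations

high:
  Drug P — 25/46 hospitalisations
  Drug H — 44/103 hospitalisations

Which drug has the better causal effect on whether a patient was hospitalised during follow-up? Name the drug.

HbA1c lies on the pathway drug → HbA1c → outcome, so adjusting for it blocks the indirect effect. For the total causal effect of drug, use the unadjusted pooled rates.
Pooled: Drug P 18.1% vs Drug H 37.5%; Drug P is lower overall.

Drug P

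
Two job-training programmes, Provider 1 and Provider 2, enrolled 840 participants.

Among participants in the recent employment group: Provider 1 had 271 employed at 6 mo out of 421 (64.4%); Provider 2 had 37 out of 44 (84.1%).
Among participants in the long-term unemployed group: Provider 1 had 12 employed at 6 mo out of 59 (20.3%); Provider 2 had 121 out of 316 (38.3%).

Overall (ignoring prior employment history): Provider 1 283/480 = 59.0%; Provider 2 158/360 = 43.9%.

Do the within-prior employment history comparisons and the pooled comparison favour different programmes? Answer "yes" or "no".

Within each prior employment history level (recent employment 64.4% vs 84.1%; long-term unemployed 20.3% vs 38.3%), Provider 2 has the higher rate every time. Pooled: 59.0% vs 43.9% — Provider 1 has the higher rate overall. The two comparisons disagree.

yes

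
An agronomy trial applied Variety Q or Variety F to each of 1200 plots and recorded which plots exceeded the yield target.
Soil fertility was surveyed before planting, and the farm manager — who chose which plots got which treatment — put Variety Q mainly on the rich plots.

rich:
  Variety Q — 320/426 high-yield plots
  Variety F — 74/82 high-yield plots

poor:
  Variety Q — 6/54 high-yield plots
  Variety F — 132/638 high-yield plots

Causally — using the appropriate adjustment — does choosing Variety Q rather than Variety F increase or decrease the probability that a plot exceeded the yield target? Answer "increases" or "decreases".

decreases

Soil fertility differs across varietys for reasons unrelated to any effect of the variety itself, and it separately predicts the outcome — a classic confounder. We must compare within soil fertility levels.
Within each level — rich: 75.1% vs 90.2%; poor: 11.1% vs 20.7% — Variety F is higher every time.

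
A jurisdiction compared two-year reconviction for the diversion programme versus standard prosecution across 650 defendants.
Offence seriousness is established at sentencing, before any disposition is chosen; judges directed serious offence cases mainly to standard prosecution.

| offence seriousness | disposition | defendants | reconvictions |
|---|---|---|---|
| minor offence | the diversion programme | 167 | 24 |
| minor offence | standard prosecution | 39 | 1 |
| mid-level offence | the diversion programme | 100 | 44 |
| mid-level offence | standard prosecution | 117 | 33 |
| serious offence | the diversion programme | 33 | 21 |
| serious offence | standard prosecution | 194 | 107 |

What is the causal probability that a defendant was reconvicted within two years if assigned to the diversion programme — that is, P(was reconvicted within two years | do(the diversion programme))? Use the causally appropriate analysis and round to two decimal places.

The imbalance in offence seriousness arose from how defendants were allocated, not from anything the disposition did; and offence seriousness independently affects the outcome. The pooled gap is confounded — condition on offence seriousness.
Standardising the diversion programme to the population offence seriousness mix: 0.317·24/167 + 0.334·44/100 + 0.349·21/33 = 0.415.

0.41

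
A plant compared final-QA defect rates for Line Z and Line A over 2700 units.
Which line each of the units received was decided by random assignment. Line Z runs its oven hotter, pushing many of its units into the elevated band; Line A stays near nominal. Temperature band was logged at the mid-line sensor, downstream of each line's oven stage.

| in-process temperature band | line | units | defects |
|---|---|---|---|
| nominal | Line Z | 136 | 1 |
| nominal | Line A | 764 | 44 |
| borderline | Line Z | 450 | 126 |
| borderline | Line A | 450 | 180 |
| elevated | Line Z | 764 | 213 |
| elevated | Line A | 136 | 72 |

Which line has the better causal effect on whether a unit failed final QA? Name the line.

Line A

The in-process temperature band-specific comparison favours Line Z throughout, but the pooled figures favour Line A. The question is whether to condition on in-process temperature band.
In-process temperature band lies on the pathway line → in-process temperature band → outcome, so adjusting for it blocks the indirect effect. For the total causal effect of line, use the unadjusted pooled rates.
Pooled: Line Z 25.2% vs Line A 21.9%; Line A is lower overall.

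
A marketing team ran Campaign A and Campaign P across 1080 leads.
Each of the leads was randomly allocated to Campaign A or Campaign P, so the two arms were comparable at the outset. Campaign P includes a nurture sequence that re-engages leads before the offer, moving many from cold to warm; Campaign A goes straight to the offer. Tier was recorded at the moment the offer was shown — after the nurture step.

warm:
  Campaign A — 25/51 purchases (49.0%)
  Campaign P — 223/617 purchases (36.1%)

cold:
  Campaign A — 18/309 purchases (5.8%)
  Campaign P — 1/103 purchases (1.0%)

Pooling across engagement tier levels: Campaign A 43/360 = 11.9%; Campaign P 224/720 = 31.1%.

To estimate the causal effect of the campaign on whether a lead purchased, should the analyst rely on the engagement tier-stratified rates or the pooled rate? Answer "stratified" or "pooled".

pooled

The engagement tier-specific comparison favours Campaign A throughout, but the pooled figures favour Campaign P. The question is whether to condition on engagement tier.
The distribution of engagement tier is itself part of what the campaign does — it is an intermediate outcome. Holding it fixed would remove that part of the effect; the total effect is the pooled difference.
Pooled: Campaign A 11.9% vs Campaign P 31.1%; Campaign P is higher overall.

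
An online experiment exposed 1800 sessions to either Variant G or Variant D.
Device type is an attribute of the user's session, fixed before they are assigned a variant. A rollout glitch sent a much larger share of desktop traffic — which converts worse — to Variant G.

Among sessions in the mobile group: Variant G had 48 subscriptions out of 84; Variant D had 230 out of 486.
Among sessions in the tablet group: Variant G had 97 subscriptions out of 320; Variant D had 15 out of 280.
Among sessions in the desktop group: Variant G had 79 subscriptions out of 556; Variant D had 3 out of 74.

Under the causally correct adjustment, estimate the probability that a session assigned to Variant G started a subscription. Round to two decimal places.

The device type-specific comparison favours Variant G throughout, but the pooled figures favour Variant D. The question is whether to condition on device type.
Device type is set before the variant has any effect — it is not caused by the variant — and it independently drives the outcome. That makes it a confounder, so the causal comparison is within device type levels.
Standardising Variant G to the population device type mix: 0.317·48/84 + 0.333·97/320 + 0.350·79/556 = 0.332.

0.33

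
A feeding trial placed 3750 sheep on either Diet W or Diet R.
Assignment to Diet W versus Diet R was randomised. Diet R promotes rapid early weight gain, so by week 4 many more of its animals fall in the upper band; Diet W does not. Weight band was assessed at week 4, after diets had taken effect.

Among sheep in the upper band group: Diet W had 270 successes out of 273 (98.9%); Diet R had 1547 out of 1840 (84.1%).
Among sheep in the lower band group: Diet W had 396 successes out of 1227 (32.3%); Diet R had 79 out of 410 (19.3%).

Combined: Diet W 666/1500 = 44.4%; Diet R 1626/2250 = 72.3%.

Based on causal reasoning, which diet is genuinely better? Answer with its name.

Diet R

The week-4 weight band-specific comparison favours Diet W throughout, but the pooled figures favour Diet R. The question is whether to condition on week-4 weight band.
Week-4 weight band is downstream of the diet. One should not condition on a consequence of treatment, so the overall rates are the right comparison.
Pooled: Diet W 44.4% vs Diet R 72.3%; Diet R is higher overall.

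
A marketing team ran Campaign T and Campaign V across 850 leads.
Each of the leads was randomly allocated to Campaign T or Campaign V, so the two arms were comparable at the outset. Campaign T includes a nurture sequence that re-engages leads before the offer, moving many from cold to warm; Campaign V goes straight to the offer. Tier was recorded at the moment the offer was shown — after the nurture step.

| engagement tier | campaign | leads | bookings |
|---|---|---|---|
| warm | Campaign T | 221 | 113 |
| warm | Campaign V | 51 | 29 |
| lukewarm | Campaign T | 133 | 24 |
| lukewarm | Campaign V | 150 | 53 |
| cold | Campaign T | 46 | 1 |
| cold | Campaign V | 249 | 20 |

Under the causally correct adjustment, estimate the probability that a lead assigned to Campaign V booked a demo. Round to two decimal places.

0.23

The distribution of engagement tier is itself part of what the campaign does — it is an intermediate outcome. Holding it fixed would remove that part of the effect; the total effect is the pooled difference.
So P(outcome | do(Campaign V)) is just the pooled rate for Campaign V: 102/450 = 0.227.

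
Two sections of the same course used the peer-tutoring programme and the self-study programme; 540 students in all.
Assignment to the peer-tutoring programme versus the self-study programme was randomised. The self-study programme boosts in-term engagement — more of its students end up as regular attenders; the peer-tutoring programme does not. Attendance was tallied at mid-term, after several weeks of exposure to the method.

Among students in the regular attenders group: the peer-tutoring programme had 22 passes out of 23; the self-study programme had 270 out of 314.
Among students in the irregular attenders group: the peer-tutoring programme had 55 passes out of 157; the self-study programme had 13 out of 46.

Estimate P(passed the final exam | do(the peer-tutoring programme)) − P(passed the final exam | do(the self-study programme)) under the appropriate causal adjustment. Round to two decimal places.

-0.36

Within every mid-term attendance level the peer-tutoring programme has the higher rate, yet pooled the self-study programme does — Simpson's reversal.
Mid-term attendance is recorded after the teaching method and is itself shifted by it — it sits on the causal path from teaching method to outcome. Conditioning on a mediator would strip out part of the effect we want; the pooled comparison gives the total causal effect.
The causal difference is the pooled difference: 0.428 − 0.786 = -0.358.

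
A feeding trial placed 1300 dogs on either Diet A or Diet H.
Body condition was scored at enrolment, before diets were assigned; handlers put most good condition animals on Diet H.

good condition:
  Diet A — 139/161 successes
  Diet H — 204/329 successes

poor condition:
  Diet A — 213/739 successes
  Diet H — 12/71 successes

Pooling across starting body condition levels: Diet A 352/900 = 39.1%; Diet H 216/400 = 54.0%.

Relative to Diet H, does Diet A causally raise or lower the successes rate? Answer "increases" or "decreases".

increases

Within every starting body condition level Diet A has the higher rate, yet pooled Diet H does — Simpson's reversal.
Here starting body condition is a common cause — it drives both which diet a case falls under and the outcome. The crude comparison mixes populations; the stratum-specific rates are the causally relevant ones.
Within each level — good condition: 86.3% vs 62.0%; poor condition: 28.8% vs 16.9% — Diet A is higher every time.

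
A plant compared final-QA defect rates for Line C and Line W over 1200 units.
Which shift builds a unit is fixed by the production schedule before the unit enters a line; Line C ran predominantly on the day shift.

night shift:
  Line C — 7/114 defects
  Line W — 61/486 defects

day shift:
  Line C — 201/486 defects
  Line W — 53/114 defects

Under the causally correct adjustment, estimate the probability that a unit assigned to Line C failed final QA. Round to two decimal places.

0.24

Within every shift level Line C has the lower rate, yet pooled Line W does — Simpson's reversal.
The imbalance in shift arose from how units were allocated, not from anything the line did; and shift independently affects the outcome. The pooled gap is confounded — condition on shift.
Standardising Line C to the population shift mix: 0.500·7/114 + 0.500·201/486 = 0.237.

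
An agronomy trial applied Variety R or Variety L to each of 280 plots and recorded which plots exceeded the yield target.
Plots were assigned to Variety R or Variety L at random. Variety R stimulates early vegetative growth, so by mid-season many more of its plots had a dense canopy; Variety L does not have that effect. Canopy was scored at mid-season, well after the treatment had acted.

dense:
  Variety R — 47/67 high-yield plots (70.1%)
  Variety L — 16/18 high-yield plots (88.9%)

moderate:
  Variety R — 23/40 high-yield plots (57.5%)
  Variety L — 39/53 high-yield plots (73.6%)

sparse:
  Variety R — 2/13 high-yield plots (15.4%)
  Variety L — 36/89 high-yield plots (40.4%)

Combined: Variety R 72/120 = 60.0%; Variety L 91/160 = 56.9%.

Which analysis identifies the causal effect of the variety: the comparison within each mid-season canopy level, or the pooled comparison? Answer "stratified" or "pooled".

Mid-season canopy is downstream of the variety. One should not condition on a consequence of treatment, so the overall rates are the right comparison.
Pooled: Variety R 60.0% vs Variety L 56.9%; Variety R is higher overall.

pooled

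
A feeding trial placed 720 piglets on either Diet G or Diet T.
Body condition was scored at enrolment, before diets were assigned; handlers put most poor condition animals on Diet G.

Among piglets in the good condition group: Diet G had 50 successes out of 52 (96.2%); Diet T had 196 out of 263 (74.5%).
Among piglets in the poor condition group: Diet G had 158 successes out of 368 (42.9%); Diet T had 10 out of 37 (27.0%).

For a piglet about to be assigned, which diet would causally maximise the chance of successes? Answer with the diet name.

Starting body condition differs across diets for reasons unrelated to any effect of the diet itself, and it separately predicts the outcome — a classic confounder. We must compare within starting body condition levels.
Within each level — good condition: 96.2% vs 74.5%; poor condition: 42.9% vs 27.0% — Diet G is higher every time.

Diet G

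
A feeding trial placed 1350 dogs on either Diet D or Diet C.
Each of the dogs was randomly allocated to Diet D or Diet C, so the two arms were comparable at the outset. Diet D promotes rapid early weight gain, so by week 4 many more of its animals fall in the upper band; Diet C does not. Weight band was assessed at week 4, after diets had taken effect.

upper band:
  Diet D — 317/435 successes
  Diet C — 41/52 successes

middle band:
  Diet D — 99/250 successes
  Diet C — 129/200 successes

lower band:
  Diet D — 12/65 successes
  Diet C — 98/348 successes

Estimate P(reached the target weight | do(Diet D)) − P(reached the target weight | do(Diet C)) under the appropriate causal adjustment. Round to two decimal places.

+0.12

The distribution of week-4 weight band is itself part of what the diet does — it is an intermediate outcome. Holding it fixed would remove that part of the effect; the total effect is the pooled difference.
The causal difference is the pooled difference: 0.571 − 0.447 = +0.124.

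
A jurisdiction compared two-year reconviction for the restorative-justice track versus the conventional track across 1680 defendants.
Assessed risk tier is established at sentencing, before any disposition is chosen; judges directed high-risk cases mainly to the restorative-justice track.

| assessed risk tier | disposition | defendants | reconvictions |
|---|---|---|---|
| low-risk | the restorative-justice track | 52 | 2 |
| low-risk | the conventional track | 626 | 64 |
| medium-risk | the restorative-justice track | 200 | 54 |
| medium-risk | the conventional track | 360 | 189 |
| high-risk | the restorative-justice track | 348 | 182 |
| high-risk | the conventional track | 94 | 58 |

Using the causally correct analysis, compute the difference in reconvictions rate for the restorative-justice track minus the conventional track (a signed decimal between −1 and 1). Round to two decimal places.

-0.14

The stratified and pooled comparisons disagree (the restorative-justice track wins within each assessed risk tier; the conventional track wins overall), so the answer turns on the causal role of assessed risk tier.
Assessed risk tier is set before the disposition has any effect — it is not caused by the disposition — and it independently drives the outcome. That makes it a confounder, so the causal comparison is within assessed risk tier levels.
Adjusting over the population distribution of assessed risk tier: 0.404·(0.038−0.102) + 0.333·(0.270−0.525) + 0.263·(0.523−0.617) = -0.135.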